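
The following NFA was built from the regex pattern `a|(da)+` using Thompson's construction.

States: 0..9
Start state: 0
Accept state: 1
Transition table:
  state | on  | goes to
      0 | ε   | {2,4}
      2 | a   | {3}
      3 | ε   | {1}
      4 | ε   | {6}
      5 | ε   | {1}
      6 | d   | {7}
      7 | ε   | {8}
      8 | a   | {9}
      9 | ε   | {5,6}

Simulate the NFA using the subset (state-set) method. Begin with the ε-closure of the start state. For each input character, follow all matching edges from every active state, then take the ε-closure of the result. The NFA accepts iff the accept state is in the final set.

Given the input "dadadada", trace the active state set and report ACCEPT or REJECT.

start: ε-closure({0}) = {0,2,4,6}
'd' @ 1: {7,8}
'a' @ 2: {1,5,6,9}  [accepting]
'd' @ 3: {7,8}
'a' @ 4: {1,5,6,9}  [accepting]
'd' @ 5: {7,8}
'a' @ 6: {1,5,6,9}  [accepting]
'd' @ 7: {7,8}
'a' @ 8: {1,5,6,9}  [accepting]
final: {1,5,6,9}; accept 1 in set

Answer: ACCEPT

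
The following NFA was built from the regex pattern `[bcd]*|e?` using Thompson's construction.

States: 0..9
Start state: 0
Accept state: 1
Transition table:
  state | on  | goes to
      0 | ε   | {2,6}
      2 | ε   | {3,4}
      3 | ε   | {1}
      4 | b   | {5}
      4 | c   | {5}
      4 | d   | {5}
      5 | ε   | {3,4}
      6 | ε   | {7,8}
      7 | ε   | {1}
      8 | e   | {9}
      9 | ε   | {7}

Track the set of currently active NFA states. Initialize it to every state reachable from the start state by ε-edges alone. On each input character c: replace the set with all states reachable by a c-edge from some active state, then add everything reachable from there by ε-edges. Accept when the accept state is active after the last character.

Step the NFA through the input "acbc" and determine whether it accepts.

start: ε-closure({0}) = {0,1,2,3,4,6,7,8}
'a' @ 1: {}  — state set empty
rest 'cbc' ignored (set empty)
end set {} — state 1 not in

Answer: REJECT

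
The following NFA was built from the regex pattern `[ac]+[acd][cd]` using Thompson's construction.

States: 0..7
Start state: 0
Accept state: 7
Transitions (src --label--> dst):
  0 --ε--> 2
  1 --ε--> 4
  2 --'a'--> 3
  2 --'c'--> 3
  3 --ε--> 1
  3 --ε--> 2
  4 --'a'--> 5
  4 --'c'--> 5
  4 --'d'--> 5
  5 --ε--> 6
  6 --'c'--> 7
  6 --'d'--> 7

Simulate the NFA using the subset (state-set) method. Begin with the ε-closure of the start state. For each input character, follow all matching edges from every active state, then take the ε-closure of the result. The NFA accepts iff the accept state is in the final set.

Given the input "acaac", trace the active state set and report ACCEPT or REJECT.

initial (ε-close {0}): {0,2}
'a' @ 1: {1,2,3,4}
'c' @ 2: {1,2,3,4,5,6}
'a' @ 3: {1,2,3,4,5,6}
'a' @ 4: {1,2,3,4,5,6}
'c' @ 5: {1,2,3,4,5,6,7}  ✓accept
after full input: {1,2,3,4,5,6,7}  (accept=7 in)

Answer: ACCEPT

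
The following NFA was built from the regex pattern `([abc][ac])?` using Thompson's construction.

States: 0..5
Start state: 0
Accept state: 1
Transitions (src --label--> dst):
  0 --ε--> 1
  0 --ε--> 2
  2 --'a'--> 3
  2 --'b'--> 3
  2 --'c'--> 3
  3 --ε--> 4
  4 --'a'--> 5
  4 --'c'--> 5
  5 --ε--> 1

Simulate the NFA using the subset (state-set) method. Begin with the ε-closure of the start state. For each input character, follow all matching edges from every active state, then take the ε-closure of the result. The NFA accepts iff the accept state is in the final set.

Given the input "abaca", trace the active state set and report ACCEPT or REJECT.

Answer: REJECT

Steps:
S₀ = ε-closure({0}) = {0,1,2}
'a' @ 1: {3,4}
'b' @ 2: {}  — dead — no transitions
rest 'aca' ignored (set empty)
after full input: {}  (accept=1 not in)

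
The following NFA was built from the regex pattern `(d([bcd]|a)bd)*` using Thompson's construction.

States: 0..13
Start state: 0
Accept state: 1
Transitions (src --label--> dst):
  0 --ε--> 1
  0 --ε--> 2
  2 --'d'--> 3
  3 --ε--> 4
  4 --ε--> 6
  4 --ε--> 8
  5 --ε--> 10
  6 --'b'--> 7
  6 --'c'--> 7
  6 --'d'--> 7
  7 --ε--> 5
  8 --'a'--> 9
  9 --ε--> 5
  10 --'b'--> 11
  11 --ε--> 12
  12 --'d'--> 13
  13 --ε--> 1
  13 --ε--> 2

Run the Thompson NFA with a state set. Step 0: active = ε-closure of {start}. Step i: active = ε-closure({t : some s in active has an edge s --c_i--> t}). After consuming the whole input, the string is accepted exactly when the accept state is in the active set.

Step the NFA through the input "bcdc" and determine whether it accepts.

initial (ε-close {0}): {0,1,2}
'b' @ 1: {}  — dead — no transitions
rest 'cdc' ignored (set empty)
end set {} — state 1 not in

Answer: REJECT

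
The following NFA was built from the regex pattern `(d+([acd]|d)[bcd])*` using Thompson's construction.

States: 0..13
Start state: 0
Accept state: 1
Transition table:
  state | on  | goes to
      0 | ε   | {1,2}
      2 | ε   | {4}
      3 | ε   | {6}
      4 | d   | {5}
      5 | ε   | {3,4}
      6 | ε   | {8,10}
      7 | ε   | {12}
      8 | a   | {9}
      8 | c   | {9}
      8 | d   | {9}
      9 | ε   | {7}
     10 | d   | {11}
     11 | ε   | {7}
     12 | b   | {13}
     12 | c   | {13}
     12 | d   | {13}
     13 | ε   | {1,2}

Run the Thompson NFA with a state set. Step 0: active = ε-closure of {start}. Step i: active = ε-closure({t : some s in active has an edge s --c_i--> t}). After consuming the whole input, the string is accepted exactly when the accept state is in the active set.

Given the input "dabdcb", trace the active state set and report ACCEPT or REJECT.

Answer: ACCEPT

Derivation:
initial (ε-close {0}): {0,1,2,4}
'd' @ 1: {3,4,5,6,8,10}
'a' @ 2: {7,9,12}
'b' @ 3: {1,2,4,13}  [accepting]
'd' @ 4: {3,4,5,6,8,10}
'c' @ 5: {7,9,12}
'b' @ 6: {1,2,4,13}  [accepting]
final: {1,2,4,13}; accept 1 in set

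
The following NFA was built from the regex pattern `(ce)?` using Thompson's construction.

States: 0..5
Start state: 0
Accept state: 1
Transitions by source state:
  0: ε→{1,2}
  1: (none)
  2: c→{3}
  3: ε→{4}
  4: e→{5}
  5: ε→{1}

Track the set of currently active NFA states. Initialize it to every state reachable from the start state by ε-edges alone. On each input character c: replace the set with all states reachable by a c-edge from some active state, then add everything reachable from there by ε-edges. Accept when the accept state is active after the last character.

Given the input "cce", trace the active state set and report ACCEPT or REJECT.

Answer: REJECT

Steps:
start: ε-closure({0}) = {0,1,2}
'c' @ 1: {3,4}
'c' @ 2: {}  — state set empty
rest 'e' ignored (set empty)
after full input: {}  (accept=1 not in)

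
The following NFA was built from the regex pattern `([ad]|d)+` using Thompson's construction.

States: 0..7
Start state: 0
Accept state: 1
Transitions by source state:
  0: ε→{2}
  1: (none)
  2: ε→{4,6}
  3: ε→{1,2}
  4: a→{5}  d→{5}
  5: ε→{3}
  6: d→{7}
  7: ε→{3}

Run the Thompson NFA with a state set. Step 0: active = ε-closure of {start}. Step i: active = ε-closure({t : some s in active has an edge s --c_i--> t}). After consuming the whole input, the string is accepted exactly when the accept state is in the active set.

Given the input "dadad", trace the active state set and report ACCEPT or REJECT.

Answer: ACCEPT

Steps:
S₀ = ε-closure({0}) = {0,2,4,6}
'd' @ 1: {1,2,3,4,5,6,7}  (accept∈set)
'a' @ 2: {1,2,3,4,5,6}  (accept∈set)
'd' @ 3: {1,2,3,4,5,6,7}  (accept∈set)
'a' @ 4: {1,2,3,4,5,6}  (accept∈set)
'd' @ 5: {1,2,3,4,5,6,7}  (accept∈set)
final: {1,2,3,4,5,6,7}; accept 1 in set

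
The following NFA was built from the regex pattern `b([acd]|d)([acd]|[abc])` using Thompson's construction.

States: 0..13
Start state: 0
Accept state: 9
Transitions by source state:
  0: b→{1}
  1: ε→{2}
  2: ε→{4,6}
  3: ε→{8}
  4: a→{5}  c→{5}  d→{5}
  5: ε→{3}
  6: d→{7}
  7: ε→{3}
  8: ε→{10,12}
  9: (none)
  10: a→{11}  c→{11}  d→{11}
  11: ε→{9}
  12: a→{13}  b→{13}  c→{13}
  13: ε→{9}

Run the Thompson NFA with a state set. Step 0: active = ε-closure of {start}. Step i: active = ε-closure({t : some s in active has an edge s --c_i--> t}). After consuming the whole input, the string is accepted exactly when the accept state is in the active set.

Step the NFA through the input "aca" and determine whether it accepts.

start: ε-closure({0}) = {0}
'a' @ 1: {}  — dead — no transitions
rest 'ca' ignored (set empty)
after full input: {}  (accept=9 not in)

Answer: REJECT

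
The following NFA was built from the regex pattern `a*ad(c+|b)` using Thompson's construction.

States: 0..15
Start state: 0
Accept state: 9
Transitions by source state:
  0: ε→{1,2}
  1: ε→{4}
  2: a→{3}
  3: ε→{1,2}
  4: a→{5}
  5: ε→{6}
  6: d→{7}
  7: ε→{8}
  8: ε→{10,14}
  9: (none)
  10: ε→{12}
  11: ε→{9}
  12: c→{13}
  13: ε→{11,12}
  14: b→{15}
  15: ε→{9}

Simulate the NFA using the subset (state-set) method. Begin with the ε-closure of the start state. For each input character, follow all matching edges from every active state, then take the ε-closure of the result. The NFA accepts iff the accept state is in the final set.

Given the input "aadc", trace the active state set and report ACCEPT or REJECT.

Answer: ACCEPT

Derivation:
S₀ = ε-closure({0}) = {0,1,2,4}
'a' @ 1: {1,2,3,4,5,6}
'a' @ 2: {1,2,3,4,5,6}
'd' @ 3: {7,8,10,12,14}
'c' @ 4: {9,11,12,13}  ✓accept
final: {9,11,12,13}; accept 9 in set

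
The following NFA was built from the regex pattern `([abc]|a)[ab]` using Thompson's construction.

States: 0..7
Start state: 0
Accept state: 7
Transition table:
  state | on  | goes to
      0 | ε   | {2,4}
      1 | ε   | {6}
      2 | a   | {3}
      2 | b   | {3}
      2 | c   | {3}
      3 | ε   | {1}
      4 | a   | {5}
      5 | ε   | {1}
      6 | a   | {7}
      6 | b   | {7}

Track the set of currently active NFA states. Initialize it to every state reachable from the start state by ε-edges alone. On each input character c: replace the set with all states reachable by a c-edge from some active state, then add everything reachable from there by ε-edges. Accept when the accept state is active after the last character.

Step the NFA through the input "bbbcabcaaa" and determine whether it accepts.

Answer: REJECT

Steps:
initial (ε-close {0}): {0,2,4}
'b' @ 1: {1,3,6}
'b' @ 2: {7}  (accept∈set)
'b' @ 3: {}  — state set empty
rest 'cabcaaa' ignored (set empty)
after full input: {}  (accept=7 not in)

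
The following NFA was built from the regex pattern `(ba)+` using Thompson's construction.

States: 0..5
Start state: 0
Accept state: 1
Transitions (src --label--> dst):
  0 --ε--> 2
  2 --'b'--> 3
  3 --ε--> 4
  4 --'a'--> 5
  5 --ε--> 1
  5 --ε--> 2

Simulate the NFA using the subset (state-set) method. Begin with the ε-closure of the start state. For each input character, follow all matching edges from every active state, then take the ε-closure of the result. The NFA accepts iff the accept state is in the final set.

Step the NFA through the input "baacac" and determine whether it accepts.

Answer: REJECT

Steps:
start: ε-closure({0}) = {0,2}
'b' @ 1: {3,4}
'a' @ 2: {1,2,5}  (accept∈set)
'a' @ 3: {}  — state set empty
rest 'cac' ignored (set empty)
end set {} — state 1 not in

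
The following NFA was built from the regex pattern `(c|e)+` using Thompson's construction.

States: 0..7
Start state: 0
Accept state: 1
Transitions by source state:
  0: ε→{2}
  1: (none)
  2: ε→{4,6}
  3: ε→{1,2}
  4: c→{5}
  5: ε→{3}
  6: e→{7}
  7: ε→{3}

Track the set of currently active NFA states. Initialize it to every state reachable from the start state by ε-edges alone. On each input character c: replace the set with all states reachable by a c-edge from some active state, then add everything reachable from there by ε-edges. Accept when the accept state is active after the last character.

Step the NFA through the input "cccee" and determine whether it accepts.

S₀ = ε-closure({0}) = {0,2,4,6}
'c' @ 1: {1,2,3,4,5,6}  ✓accept
'c' @ 2: {1,2,3,4,5,6}  ✓accept
'c' @ 3: {1,2,3,4,5,6}  ✓accept
'e' @ 4: {1,2,3,4,6,7}  ✓accept
'e' @ 5: {1,2,3,4,6,7}  ✓accept
after full input: {1,2,3,4,6,7}  (accept=1 in)

Answer: ACCEPT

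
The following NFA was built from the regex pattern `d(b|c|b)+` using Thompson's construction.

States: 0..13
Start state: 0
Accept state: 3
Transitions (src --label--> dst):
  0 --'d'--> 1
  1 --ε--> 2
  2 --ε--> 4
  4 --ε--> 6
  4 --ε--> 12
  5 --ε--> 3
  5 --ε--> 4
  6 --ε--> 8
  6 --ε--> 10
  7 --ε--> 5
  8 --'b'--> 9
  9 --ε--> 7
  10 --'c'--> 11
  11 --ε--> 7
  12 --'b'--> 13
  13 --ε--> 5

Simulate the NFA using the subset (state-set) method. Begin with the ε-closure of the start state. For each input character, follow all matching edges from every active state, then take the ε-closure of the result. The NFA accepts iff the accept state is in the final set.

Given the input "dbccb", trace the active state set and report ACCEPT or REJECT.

Answer: ACCEPT

Derivation:
initial (ε-close {0}): {0}
'd' @ 1: {1,2,4,6,8,10,12}
'b' @ 2: {3,4,5,6,7,8,9,10,12,13}  ✓accept
'c' @ 3: {3,4,5,6,7,8,10,11,12}  ✓accept
'c' @ 4: {3,4,5,6,7,8,10,11,12}  ✓accept
'b' @ 5: {3,4,5,6,7,8,9,10,12,13}  ✓accept
end set {3,4,5,6,7,8,9,10,12,13} — state 3 in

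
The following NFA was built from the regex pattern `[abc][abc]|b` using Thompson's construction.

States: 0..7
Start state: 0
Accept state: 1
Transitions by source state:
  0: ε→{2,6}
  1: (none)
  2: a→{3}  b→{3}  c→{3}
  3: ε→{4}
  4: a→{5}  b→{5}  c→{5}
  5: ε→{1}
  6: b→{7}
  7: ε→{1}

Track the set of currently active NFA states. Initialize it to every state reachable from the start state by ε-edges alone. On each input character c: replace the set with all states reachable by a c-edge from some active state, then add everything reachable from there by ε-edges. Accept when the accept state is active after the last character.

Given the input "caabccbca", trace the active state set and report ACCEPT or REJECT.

S₀ = ε-closure({0}) = {0,2,6}
'c' @ 1: {3,4}
'a' @ 2: {1,5}  (accept∈set)
'a' @ 3: {}  — state set empty
rest 'bccbca' ignored (set empty)
end set {} — state 1 not in

Answer: REJECT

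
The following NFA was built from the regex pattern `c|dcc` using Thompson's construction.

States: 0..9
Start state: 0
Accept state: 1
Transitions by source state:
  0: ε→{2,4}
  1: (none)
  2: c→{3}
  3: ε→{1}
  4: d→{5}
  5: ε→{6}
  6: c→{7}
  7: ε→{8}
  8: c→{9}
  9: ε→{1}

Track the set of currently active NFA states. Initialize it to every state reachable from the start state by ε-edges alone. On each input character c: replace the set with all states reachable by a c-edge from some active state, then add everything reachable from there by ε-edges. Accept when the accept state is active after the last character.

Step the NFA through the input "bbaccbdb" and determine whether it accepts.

start: ε-closure({0}) = {0,2,4}
'b' @ 1: {}  — state set empty
rest 'baccbdb' ignored (set empty)
after full input: {}  (accept=1 not in)

Answer: REJECT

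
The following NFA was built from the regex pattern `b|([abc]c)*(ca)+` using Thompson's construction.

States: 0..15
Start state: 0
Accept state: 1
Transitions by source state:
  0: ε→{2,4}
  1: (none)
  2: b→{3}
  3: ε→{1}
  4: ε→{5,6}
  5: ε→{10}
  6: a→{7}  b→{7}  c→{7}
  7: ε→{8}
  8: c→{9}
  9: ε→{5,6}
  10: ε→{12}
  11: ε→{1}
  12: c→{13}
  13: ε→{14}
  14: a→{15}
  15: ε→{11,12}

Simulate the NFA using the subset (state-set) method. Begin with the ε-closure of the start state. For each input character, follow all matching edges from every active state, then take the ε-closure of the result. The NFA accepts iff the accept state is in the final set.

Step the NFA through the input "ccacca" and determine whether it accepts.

Answer: ACCEPT

Trace:
initial (ε-close {0}): {0,2,4,5,6,10,12}
'c' @ 1: {7,8,13,14}
'c' @ 2: {5,6,9,10,12}
'a' @ 3: {7,8}
'c' @ 4: {5,6,9,10,12}
'c' @ 5: {7,8,13,14}
'a' @ 6: {1,11,12,15}  [accepting]
final: {1,11,12,15}; accept 1 in set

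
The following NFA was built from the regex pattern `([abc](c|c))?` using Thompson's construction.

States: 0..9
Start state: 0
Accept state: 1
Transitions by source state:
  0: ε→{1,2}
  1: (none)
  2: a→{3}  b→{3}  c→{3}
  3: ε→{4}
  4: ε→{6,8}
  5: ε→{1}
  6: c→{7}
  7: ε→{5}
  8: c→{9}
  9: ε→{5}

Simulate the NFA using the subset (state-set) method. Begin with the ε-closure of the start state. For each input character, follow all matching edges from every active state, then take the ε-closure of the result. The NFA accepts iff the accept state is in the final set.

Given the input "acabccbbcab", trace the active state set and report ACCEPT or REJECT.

initial (ε-close {0}): {0,1,2}
'a' @ 1: {3,4,6,8}
'c' @ 2: {1,5,7,9}  ✓accept
'a' @ 3: {}  — dead — no transitions
rest 'bccbbcab' ignored (set empty)
end set {} — state 1 not in

Answer: REJECT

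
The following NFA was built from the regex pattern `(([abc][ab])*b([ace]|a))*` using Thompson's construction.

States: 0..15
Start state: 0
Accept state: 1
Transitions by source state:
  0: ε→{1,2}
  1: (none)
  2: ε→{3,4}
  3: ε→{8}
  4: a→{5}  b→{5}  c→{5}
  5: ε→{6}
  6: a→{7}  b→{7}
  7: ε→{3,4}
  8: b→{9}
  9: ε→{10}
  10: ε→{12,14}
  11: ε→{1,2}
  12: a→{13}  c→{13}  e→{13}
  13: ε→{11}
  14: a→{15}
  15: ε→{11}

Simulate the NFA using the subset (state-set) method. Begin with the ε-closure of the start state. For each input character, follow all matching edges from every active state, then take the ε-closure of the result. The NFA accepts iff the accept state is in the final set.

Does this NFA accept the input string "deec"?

Answer: REJECT

Derivation:
initial (ε-close {0}): {0,1,2,3,4,8}
'd' @ 1: {}  — no active states
rest 'eec' ignored (set empty)
after full input: {}  (accept=1 not in)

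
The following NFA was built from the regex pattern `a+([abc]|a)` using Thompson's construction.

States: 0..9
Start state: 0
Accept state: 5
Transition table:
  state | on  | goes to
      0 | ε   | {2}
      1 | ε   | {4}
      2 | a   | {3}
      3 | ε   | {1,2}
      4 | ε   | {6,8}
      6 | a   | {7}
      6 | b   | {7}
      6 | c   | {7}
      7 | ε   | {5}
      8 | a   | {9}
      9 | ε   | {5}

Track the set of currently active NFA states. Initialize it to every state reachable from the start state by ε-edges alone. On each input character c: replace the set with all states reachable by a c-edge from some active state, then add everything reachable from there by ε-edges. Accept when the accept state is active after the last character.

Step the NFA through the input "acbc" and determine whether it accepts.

start: ε-closure({0}) = {0,2}
'a' @ 1: {1,2,3,4,6,8}
'c' @ 2: {5,7}  [accepting]
'b' @ 3: {}  — state set empty
rest 'c' ignored (set empty)
end set {} — state 5 not in

Answer: REJECT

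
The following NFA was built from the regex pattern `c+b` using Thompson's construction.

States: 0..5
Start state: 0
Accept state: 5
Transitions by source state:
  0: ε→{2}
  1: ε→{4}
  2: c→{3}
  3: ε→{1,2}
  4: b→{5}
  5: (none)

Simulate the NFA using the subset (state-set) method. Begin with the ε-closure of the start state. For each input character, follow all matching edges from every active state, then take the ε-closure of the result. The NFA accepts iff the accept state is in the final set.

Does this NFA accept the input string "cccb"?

Answer: ACCEPT

Derivation:
start: ε-closure({0}) = {0,2}
'c' @ 1: {1,2,3,4}
'c' @ 2: {1,2,3,4}
'c' @ 3: {1,2,3,4}
'b' @ 4: {5}  ✓accept
after full input: {5}  (accept=5 in)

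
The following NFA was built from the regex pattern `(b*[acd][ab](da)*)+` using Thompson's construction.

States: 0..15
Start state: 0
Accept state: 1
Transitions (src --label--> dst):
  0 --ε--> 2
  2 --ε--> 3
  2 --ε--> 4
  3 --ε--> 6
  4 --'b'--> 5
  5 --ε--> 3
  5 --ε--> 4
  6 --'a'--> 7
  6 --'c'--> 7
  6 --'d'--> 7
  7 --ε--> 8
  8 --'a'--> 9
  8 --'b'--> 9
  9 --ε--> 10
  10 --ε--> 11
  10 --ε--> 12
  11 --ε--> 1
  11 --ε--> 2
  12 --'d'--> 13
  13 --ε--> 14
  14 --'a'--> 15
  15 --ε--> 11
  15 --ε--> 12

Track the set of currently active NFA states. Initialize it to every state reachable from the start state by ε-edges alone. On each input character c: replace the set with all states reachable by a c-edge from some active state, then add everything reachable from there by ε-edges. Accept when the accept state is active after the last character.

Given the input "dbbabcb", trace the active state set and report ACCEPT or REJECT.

Answer: ACCEPT

Trace:
initial (ε-close {0}): {0,2,3,4,6}
'd' @ 1: {7,8}
'b' @ 2: {1,2,3,4,6,9,10,11,12}  (accept∈set)
'b' @ 3: {3,4,5,6}
'a' @ 4: {7,8}
'b' @ 5: {1,2,3,4,6,9,10,11,12}  (accept∈set)
'c' @ 6: {7,8}
'b' @ 7: {1,2,3,4,6,9,10,11,12}  (accept∈set)
after full input: {1,2,3,4,6,9,10,11,12}  (accept=1 in)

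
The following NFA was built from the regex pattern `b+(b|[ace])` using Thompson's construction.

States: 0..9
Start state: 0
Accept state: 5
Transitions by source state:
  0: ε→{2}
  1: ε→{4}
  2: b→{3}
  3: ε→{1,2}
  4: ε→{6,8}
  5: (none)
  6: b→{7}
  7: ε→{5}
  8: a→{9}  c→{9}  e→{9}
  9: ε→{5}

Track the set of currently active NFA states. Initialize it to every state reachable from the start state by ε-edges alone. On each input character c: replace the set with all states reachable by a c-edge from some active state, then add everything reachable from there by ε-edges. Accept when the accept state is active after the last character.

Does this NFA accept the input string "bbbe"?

S₀ = ε-closure({0}) = {0,2}
'b' @ 1: {1,2,3,4,6,8}
'b' @ 2: {1,2,3,4,5,6,7,8}  ✓accept
'b' @ 3: {1,2,3,4,5,6,7,8}  ✓accept
'e' @ 4: {5,9}  ✓accept
final: {5,9}; accept 5 in set

Answer: ACCEPT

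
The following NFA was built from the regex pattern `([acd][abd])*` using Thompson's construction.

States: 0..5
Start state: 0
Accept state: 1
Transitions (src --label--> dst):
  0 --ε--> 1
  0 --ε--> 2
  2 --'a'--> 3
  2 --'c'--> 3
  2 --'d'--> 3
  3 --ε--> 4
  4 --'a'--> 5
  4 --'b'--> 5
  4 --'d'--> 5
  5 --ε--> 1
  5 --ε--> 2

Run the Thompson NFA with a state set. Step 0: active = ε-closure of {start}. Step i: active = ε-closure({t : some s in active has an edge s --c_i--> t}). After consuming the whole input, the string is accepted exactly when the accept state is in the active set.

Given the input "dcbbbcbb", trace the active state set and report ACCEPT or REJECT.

S₀ = ε-closure({0}) = {0,1,2}
'd' @ 1: {3,4}
'c' @ 2: {}  — no active states
rest 'bbbcbb' ignored (set empty)
end set {} — state 1 not in

Answer: REJECT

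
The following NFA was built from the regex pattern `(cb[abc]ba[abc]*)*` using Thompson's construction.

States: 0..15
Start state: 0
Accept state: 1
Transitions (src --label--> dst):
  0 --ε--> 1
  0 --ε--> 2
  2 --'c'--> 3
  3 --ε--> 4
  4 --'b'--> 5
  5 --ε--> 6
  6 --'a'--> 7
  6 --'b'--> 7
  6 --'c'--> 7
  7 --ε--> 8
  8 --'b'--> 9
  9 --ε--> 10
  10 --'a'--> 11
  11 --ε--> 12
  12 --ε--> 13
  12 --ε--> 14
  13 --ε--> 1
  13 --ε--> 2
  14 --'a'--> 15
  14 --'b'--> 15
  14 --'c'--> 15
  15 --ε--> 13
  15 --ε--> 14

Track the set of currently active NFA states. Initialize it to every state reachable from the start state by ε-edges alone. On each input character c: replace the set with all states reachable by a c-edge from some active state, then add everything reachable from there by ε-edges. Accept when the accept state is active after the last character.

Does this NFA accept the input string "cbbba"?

start: ε-closure({0}) = {0,1,2}
'c' @ 1: {3,4}
'b' @ 2: {5,6}
'b' @ 3: {7,8}
'b' @ 4: {9,10}
'a' @ 5: {1,2,11,12,13,14}  ✓accept
end set {1,2,11,12,13,14} — state 1 in

Answer: ACCEPT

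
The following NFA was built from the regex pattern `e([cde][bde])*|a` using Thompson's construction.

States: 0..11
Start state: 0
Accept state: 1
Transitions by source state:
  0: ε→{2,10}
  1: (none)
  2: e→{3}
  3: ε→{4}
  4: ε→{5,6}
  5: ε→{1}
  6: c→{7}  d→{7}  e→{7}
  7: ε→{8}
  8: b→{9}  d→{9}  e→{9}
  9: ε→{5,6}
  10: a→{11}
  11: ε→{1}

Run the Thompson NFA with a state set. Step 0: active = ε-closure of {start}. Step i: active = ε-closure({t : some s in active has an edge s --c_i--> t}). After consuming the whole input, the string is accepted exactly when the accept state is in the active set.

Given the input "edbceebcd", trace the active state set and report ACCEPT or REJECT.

S₀ = ε-closure({0}) = {0,2,10}
'e' @ 1: {1,3,4,5,6}  ✓accept
'd' @ 2: {7,8}
'b' @ 3: {1,5,6,9}  ✓accept
'c' @ 4: {7,8}
'e' @ 5: {1,5,6,9}  ✓accept
'e' @ 6: {7,8}
'b' @ 7: {1,5,6,9}  ✓accept
'c' @ 8: {7,8}
'd' @ 9: {1,5,6,9}  ✓accept
final: {1,5,6,9}; accept 1 in set

Answer: ACCEPT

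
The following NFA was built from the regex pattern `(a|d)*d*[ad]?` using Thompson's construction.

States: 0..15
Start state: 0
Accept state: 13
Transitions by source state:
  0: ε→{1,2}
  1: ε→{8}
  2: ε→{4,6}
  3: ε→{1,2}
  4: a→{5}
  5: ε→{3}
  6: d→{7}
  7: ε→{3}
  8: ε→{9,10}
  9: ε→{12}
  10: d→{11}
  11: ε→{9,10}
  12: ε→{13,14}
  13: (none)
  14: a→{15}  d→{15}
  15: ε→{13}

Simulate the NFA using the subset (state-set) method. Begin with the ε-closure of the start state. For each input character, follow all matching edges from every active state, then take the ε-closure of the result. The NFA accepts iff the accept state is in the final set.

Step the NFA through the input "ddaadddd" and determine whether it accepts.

Answer: ACCEPT

Trace:
initial (ε-close {0}): {0,1,2,4,6,8,9,10,12,13,14}
'd' @ 1: {1,2,3,4,6,7,8,9,10,11,12,13,14,15}  ✓accept
'd' @ 2: {1,2,3,4,6,7,8,9,10,11,12,13,14,15}  ✓accept
'a' @ 3: {1,2,3,4,5,6,8,9,10,12,13,14,15}  ✓accept
'a' @ 4: {1,2,3,4,5,6,8,9,10,12,13,14,15}  ✓accept
'd' @ 5: {1,2,3,4,6,7,8,9,10,11,12,13,14,15}  ✓accept
'd' @ 6: {1,2,3,4,6,7,8,9,10,11,12,13,14,15}  ✓accept
'd' @ 7: {1,2,3,4,6,7,8,9,10,11,12,13,14,15}  ✓accept
'd' @ 8: {1,2,3,4,6,7,8,9,10,11,12,13,14,15}  ✓accept
final: {1,2,3,4,6,7,8,9,10,11,12,13,14,15}; accept 13 in set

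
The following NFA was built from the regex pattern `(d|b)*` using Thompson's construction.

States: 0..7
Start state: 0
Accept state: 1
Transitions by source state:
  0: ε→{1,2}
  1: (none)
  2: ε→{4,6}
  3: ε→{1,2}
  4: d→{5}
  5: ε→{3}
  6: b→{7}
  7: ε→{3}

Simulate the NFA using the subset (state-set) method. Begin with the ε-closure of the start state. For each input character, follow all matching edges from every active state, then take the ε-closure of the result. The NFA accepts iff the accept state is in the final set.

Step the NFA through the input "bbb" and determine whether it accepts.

Answer: ACCEPT

Steps:
S₀ = ε-closure({0}) = {0,1,2,4,6}
'b' @ 1: {1,2,3,4,6,7}  (accept∈set)
'b' @ 2: {1,2,3,4,6,7}  (accept∈set)
'b' @ 3: {1,2,3,4,6,7}  (accept∈set)
end set {1,2,3,4,6,7} — state 1 in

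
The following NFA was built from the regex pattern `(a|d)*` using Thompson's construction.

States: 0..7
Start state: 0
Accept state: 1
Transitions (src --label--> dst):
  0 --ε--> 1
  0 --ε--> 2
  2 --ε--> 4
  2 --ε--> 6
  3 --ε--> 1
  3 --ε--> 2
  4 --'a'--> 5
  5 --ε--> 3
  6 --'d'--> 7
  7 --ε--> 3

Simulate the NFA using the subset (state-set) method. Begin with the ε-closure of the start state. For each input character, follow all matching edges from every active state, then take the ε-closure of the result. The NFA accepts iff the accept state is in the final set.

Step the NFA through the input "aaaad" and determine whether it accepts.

initial (ε-close {0}): {0,1,2,4,6}
'a' @ 1: {1,2,3,4,5,6}  (accept∈set)
'a' @ 2: {1,2,3,4,5,6}  (accept∈set)
'a' @ 3: {1,2,3,4,5,6}  (accept∈set)
'a' @ 4: {1,2,3,4,5,6}  (accept∈set)
'd' @ 5: {1,2,3,4,6,7}  (accept∈set)
final: {1,2,3,4,6,7}; accept 1 in set

Answer: ACCEPT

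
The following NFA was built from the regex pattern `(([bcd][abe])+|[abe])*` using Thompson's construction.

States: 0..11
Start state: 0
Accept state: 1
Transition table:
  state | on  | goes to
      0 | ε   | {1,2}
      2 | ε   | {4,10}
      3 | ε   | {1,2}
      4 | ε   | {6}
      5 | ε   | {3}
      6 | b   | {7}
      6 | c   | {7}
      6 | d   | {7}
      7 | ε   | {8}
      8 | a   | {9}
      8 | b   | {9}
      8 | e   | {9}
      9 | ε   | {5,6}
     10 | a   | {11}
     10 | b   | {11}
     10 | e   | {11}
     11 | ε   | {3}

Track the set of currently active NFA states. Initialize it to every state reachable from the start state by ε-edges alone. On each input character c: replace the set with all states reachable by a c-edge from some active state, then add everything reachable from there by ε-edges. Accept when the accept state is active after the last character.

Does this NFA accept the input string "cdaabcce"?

Answer: REJECT

Steps:
initial (ε-close {0}): {0,1,2,4,6,10}
'c' @ 1: {7,8}
'd' @ 2: {}  — state set empty
rest 'aabcce' ignored (set empty)
after full input: {}  (accept=1 not in)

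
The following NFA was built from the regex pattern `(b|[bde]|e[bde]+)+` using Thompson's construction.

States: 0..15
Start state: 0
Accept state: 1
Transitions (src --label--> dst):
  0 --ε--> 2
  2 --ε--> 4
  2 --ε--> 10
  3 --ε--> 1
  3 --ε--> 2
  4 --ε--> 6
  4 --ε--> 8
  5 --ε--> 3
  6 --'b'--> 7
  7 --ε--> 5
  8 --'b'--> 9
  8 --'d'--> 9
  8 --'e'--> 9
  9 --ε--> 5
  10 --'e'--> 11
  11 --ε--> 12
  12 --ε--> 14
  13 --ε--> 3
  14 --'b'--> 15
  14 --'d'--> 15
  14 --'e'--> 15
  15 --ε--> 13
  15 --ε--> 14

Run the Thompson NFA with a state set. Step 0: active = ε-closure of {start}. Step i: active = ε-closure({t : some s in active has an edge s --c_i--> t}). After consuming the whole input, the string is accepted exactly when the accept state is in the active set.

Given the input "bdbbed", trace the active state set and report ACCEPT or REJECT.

Answer: ACCEPT

Steps:
initial (ε-close {0}): {0,2,4,6,8,10}
'b' @ 1: {1,2,3,4,5,6,7,8,9,10}  (accept∈set)
'd' @ 2: {1,2,3,4,5,6,8,9,10}  (accept∈set)
'b' @ 3: {1,2,3,4,5,6,7,8,9,10}  (accept∈set)
'b' @ 4: {1,2,3,4,5,6,7,8,9,10}  (accept∈set)
'e' @ 5: {1,2,3,4,5,6,8,9,10,11,12,14}  (accept∈set)
'd' @ 6: {1,2,3,4,5,6,8,9,10,13,14,15}  (accept∈set)
after full input: {1,2,3,4,5,6,8,9,10,13,14,15}  (accept=1 in)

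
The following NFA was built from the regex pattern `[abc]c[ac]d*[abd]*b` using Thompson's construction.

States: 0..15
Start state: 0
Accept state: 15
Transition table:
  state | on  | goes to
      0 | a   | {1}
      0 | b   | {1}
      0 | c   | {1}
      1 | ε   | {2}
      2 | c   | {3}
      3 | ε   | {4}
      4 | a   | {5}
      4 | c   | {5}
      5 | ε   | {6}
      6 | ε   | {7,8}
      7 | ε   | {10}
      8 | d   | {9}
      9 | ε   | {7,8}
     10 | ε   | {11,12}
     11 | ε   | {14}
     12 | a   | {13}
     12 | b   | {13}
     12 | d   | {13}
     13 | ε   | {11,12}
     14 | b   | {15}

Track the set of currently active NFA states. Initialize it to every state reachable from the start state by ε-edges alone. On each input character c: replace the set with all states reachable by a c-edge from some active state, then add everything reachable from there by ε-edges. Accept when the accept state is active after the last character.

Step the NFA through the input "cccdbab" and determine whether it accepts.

start: ε-closure({0}) = {0}
'c' @ 1: {1,2}
'c' @ 2: {3,4}
'c' @ 3: {5,6,7,8,10,11,12,14}
'd' @ 4: {7,8,9,10,11,12,13,14}
'b' @ 5: {11,12,13,14,15}  (accept∈set)
'a' @ 6: {11,12,13,14}
'b' @ 7: {11,12,13,14,15}  (accept∈set)
final: {11,12,13,14,15}; accept 15 in set

Answer: ACCEPT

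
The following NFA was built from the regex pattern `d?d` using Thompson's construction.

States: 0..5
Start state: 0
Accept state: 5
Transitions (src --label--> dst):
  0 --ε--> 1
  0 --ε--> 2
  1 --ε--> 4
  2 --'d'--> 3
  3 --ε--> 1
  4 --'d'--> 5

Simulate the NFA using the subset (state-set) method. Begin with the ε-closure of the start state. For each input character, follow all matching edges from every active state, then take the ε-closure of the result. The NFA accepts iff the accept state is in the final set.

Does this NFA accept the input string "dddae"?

Answer: REJECT

Derivation:
initial (ε-close {0}): {0,1,2,4}
'd' @ 1: {1,3,4,5}  (accept∈set)
'd' @ 2: {5}  (accept∈set)
'd' @ 3: {}  — dead — no transitions
rest 'ae' ignored (set empty)
after full input: {}  (accept=5 not in)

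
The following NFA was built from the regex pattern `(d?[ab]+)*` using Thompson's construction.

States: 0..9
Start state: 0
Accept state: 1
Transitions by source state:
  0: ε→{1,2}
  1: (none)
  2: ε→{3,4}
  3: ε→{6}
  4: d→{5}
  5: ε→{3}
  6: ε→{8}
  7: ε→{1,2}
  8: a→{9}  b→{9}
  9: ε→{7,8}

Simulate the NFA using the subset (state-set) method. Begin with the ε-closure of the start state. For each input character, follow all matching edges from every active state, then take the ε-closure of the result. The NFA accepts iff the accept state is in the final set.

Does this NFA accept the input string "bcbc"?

Answer: REJECT

Trace:
start: ε-closure({0}) = {0,1,2,3,4,6,8}
'b' @ 1: {1,2,3,4,6,7,8,9}  ✓accept
'c' @ 2: {}  — state set empty
rest 'bc' ignored (set empty)
after full input: {}  (accept=1 not in)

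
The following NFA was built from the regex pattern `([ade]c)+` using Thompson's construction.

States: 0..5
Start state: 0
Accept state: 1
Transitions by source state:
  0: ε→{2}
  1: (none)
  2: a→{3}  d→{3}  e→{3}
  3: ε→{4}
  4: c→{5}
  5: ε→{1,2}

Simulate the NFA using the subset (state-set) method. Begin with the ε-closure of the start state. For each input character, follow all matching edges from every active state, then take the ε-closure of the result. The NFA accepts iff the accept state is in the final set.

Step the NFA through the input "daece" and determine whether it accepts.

Answer: REJECT

Trace:
initial (ε-close {0}): {0,2}
'd' @ 1: {3,4}
'a' @ 2: {}  — dead — no transitions
rest 'ece' ignored (set empty)
final: {}; accept 1 not in set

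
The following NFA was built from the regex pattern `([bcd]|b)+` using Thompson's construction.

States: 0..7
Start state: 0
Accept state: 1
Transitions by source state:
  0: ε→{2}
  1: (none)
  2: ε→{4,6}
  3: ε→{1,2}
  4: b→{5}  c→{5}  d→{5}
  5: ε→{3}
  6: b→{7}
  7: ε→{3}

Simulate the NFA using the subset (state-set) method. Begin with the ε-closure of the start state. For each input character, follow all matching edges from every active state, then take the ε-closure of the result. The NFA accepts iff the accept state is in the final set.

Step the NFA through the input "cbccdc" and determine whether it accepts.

Answer: ACCEPT

Trace:
start: ε-closure({0}) = {0,2,4,6}
'c' @ 1: {1,2,3,4,5,6}  (accept∈set)
'b' @ 2: {1,2,3,4,5,6,7}  (accept∈set)
'c' @ 3: {1,2,3,4,5,6}  (accept∈set)
'c' @ 4: {1,2,3,4,5,6}  (accept∈set)
'd' @ 5: {1,2,3,4,5,6}  (accept∈set)
'c' @ 6: {1,2,3,4,5,6}  (accept∈set)
end set {1,2,3,4,5,6} — state 1 in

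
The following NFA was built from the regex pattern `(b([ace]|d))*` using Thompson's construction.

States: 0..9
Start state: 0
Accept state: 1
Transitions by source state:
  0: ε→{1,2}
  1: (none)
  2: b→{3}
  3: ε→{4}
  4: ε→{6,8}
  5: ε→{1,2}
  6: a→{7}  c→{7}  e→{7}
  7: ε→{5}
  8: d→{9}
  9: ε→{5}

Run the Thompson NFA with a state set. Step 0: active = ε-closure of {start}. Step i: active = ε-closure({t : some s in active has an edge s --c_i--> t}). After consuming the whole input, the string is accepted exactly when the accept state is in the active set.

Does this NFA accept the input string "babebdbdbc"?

Answer: ACCEPT

Derivation:
S₀ = ε-closure({0}) = {0,1,2}
'b' @ 1: {3,4,6,8}
'a' @ 2: {1,2,5,7}  (accept∈set)
'b' @ 3: {3,4,6,8}
'e' @ 4: {1,2,5,7}  (accept∈set)
'b' @ 5: {3,4,6,8}
'd' @ 6: {1,2,5,9}  (accept∈set)
'b' @ 7: {3,4,6,8}
'd' @ 8: {1,2,5,9}  (accept∈set)
'b' @ 9: {3,4,6,8}
'c' @ 10: {1,2,5,7}  (accept∈set)
final: {1,2,5,7}; accept 1 in set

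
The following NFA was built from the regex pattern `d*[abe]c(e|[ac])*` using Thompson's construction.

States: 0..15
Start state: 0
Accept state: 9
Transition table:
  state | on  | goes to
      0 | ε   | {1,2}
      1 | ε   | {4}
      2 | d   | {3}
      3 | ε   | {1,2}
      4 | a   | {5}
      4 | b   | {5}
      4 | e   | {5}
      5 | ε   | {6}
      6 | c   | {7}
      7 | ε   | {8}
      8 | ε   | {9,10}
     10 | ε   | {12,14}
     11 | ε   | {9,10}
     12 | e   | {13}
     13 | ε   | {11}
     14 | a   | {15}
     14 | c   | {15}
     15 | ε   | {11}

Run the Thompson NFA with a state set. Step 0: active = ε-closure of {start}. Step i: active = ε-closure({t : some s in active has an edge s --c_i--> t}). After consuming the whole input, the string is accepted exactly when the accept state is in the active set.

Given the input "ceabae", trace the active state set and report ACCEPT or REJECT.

start: ε-closure({0}) = {0,1,2,4}
'c' @ 1: {}  — dead — no transitions
rest 'eabae' ignored (set empty)
after full input: {}  (accept=9 not in)

Answer: REJECT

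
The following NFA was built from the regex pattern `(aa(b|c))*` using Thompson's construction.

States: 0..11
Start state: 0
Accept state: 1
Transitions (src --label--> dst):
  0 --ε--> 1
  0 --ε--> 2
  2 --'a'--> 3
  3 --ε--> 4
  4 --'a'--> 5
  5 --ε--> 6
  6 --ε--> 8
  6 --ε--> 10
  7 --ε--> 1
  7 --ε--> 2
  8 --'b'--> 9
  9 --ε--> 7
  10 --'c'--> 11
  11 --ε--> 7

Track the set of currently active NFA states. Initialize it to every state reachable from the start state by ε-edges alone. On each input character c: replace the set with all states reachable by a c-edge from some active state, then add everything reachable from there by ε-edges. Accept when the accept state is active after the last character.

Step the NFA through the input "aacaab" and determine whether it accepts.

start: ε-closure({0}) = {0,1,2}
'a' @ 1: {3,4}
'a' @ 2: {5,6,8,10}
'c' @ 3: {1,2,7,11}  ✓accept
'a' @ 4: {3,4}
'a' @ 5: {5,6,8,10}
'b' @ 6: {1,2,7,9}  ✓accept
after full input: {1,2,7,9}  (accept=1 in)

Answer: ACCEPT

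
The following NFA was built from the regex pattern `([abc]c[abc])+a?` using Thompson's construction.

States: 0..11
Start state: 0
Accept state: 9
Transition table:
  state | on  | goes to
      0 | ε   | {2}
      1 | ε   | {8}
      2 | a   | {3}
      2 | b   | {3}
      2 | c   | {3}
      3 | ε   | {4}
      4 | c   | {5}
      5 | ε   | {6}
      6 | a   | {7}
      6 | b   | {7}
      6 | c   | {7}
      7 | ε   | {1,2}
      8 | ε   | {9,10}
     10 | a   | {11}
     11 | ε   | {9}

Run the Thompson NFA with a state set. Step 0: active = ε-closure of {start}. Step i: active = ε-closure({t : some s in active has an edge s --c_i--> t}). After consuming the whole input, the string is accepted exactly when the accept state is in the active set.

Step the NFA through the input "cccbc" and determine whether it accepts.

Answer: REJECT

Derivation:
S₀ = ε-closure({0}) = {0,2}
'c' @ 1: {3,4}
'c' @ 2: {5,6}
'c' @ 3: {1,2,7,8,9,10}  (accept∈set)
'b' @ 4: {3,4}
'c' @ 5: {5,6}
end set {5,6} — state 9 not in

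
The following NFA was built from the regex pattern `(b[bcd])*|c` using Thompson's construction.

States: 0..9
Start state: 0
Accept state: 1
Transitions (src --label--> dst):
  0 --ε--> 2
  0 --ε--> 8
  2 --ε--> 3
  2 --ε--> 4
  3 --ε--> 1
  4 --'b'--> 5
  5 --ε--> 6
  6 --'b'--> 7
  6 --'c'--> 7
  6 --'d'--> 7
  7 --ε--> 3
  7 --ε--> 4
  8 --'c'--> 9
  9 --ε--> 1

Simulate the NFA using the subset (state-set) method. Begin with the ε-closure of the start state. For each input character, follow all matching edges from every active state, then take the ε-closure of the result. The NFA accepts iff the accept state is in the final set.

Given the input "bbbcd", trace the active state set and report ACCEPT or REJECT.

start: ε-closure({0}) = {0,1,2,3,4,8}
'b' @ 1: {5,6}
'b' @ 2: {1,3,4,7}  [accepting]
'b' @ 3: {5,6}
'c' @ 4: {1,3,4,7}  [accepting]
'd' @ 5: {}  — no active states
after full input: {}  (accept=1 not in)

Answer: REJECT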